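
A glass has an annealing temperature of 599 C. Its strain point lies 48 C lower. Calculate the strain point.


Strain point = annealing point - difference:
  T_strain = 599 - 48 = 551 C

551 C


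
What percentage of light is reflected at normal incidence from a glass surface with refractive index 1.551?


Fresnel reflectance at normal incidence:
  R = ((n - 1)/(n + 1))^2
  (n - 1)/(n + 1) = (1.551 - 1)/(1.551 + 1) = 0.215994
  R = 0.215994^2 = 0.0466534
  R(%) = 0.0466534 * 100 = 4.665%

4.665%


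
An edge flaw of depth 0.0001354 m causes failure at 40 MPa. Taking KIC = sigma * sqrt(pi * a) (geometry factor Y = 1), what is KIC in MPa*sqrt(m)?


Fracture toughness: KIC = sigma * sqrt(pi * a)
  pi * a = pi * 0.0001354 = 0.000425372
  sqrt(pi * a) = 0.020625
  KIC = 40 * 0.020625 = 0.825 MPa*sqrt(m)

0.825 MPa*sqrt(m)


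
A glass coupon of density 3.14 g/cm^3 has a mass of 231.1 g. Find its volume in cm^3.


Rearrange rho = m / V:
  V = m / rho
  V = 231.1 / 3.14 = 73.599 cm^3

73.599 cm^3


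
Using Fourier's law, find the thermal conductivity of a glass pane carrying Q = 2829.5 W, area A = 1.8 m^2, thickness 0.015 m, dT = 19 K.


Fourier's law rearranged: k = Q * t / (A * dT)
  Numerator = 2829.5 * 0.015 = 42.4425
  Denominator = 1.8 * 19 = 34.2
  k = 42.4425 / 34.2 = 1.241 W/mK

1.241 W/mK


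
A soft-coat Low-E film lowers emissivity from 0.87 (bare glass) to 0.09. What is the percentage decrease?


Percentage reduction = (1 - coated/uncoated) * 100
  Ratio = 0.09 / 0.87 = 0.1034
  Reduction = (1 - 0.1034) * 100 = 89.7%

89.7%


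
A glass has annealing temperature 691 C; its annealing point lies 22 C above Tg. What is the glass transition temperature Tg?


Rearrange T_anneal = Tg + offset for Tg:
  Tg = T_anneal - offset = 691 - 22 = 669 C

669 C


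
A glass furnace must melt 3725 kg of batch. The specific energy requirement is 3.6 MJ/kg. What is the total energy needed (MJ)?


Total energy = mass * specific energy
  E = 3725 * 3.6 = 13410 MJ

13410 MJ


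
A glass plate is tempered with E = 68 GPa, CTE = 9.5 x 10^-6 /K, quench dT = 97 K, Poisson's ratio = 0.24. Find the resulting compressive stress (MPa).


Tempering stress: sigma = E * alpha * dT / (1 - nu)
  E (MPa) = 68 * 1000 = 68000
  Numerator = 68000 * (9.5 x 10^-6) * 97 = 62.662
  Denominator = 1 - 0.24 = 0.76
  sigma = 62.662 / 0.76 = 82.5 MPa

82.5 MPa


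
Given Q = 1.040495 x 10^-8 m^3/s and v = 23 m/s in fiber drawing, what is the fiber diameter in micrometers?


Cross-sectional area from continuity:
  A = Q / v = 1.040495 x 10^-8 / 23 = 4.523891 x 10^-10 m^2
Diameter from circular cross-section:
  d = sqrt(4A / pi) * 10^6 (m -> um)
  d = sqrt(4 * 4.523891 x 10^-10 / pi) * 10^6 = 24.0 um

24.0 um


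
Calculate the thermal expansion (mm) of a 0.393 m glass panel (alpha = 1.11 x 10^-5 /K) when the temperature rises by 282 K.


Thermal expansion formula: dL = alpha * L0 * dT
  dL = (1.11 x 10^-5) * 0.393 * 282 = 0.00123017 m
Convert to mm: 0.00123017 * 1000 = 1.2302 mm

1.2302 mm


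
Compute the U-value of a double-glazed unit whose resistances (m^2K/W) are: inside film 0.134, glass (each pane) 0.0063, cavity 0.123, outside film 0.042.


Total thermal resistance (series):
  R_total = R_in + R_glass + R_air + R_glass + R_out
  R_total = 0.134 + 0.0063 + 0.123 + 0.0063 + 0.042 = 0.3116 m^2K/W
U-value = 1 / R_total = 1 / 0.3116 = 3.209 W/m^2K

3.209 W/m^2K


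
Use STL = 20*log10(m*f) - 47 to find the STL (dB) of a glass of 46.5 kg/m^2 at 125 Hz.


Mass law: STL = 20 * log10(m * f) - 47
  m * f = 46.5 * 125 = 5812.5
  log10(5812.5) = 3.76436
  STL = 20 * 3.76436 - 47 = 75.2872 - 47 = 28.3 dB

28.3 dB


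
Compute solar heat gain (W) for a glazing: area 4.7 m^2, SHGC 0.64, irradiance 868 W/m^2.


Solar heat gain: Q = Area * SHGC * Irradiance
  Q = 4.7 * 0.64 * 868 = 2610.9 W

2610.9 W


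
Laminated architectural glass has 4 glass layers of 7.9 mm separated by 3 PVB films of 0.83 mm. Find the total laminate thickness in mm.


Total thickness = glass contribution + PVB contribution
  Glass: 4 * 7.9 = 31.6 mm
  PVB: 3 * 0.83 = 2.49 mm
  Total = 31.6 + 2.49 = 34.09 mm

34.09 mm


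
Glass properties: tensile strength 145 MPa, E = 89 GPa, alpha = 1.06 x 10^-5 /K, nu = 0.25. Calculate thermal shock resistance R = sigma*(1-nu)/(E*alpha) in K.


Thermal shock resistance: R = sigma * (1 - nu) / (E * alpha)
  Numerator = 145 * (1 - 0.25) = 108.75
  Denominator = 89 * 1000 * (1.06 x 10^-5) = 0.9434
  R = 108.75 / 0.9434 = 115.3 K

115.3 K


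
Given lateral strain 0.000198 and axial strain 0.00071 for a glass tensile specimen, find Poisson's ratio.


Poisson's ratio: nu = lateral strain / axial strain
  nu = 0.000198 / 0.00071 = 0.2789

0.2789


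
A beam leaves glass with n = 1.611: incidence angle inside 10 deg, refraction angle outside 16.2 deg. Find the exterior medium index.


Apply Snell's law: n1 * sin(theta1) = n2 * sin(theta2)
  n2 = n1 * sin(theta1) / sin(theta2)
  sin(10) = 0.173648
  sin(16.2) = 0.278991
  n2 = 1.611 * 0.173648 / 0.278991 = 1.0027

1.0027


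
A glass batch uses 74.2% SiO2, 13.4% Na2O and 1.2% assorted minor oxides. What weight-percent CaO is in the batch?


Pieces sum to 100%:
  CaO = 100 - (SiO2 + Na2O + others)
  CaO = 100 - (74.2 + 13.4 + 1.2) = 11.2%

11.2%


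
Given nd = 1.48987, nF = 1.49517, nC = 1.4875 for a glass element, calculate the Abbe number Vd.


Abbe number formula: Vd = (nd - 1) / (nF - nC)
  nd - 1 = 1.48987 - 1 = 0.48987
  nF - nC = 1.49517 - 1.4875 = 0.00767
  Vd = 0.48987 / 0.00767 = 63.87

63.87


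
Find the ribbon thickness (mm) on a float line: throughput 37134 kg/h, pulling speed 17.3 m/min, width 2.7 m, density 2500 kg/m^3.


Ribbon cross-section from mass balance:
  Volume rate = throughput / density = 37134 / 2500 = 14.8536 m^3/h
  thickness = volume rate / (speed * 60 * width), i.e.
  thickness = throughput / (60 * speed * width * density) * 1000
  thickness = 37134 / (60 * 17.3 * 2.7 * 2500) * 1000 = 5.3 mm

5.3 mm


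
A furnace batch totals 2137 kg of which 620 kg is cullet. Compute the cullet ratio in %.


Cullet ratio = (cullet mass / total batch mass) * 100
  Ratio = 620 / 2137 * 100 = 29.01%

29.01%


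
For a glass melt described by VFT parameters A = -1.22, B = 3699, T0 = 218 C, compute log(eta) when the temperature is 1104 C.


VFT equation: log(eta) = A + B / (T - T0)
  T - T0 = 1104 - 218 = 886
  B / (T - T0) = 3699 / 886 = 4.175
  log(eta) = -1.22 + 4.175 = 2.955

2.955


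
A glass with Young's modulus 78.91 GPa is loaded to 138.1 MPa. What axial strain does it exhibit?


Rearrange E = sigma / epsilon:
  epsilon = sigma / E
  E (MPa) = 78.91 * 1000 = 78910
  epsilon = 138.1 / 78910 = 0.00175

0.00175


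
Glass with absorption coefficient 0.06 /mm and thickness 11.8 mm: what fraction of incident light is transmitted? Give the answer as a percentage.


Beer-Lambert law: T = exp(-alpha * thickness)
  exponent = -0.06 * 11.8 = -0.708
  T = exp(-0.708) = 0.4926
  Percentage = 0.4926 * 100 = 49.26%

49.26%


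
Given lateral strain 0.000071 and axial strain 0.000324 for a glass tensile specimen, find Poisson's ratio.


Poisson's ratio: nu = lateral strain / axial strain
  nu = 0.000071 / 0.000324 = 0.2191

0.2191


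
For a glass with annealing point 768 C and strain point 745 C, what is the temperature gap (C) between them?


Gap = T_anneal - T_strain:
  gap = 768 - 745 = 23 C

23 C


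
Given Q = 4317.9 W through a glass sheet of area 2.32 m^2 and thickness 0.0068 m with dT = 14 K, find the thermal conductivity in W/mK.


Fourier's law rearranged: k = Q * t / (A * dT)
  Numerator = 4317.9 * 0.0068 = 29.36172
  Denominator = 2.32 * 14 = 32.48
  k = 29.36172 / 32.48 = 0.904 W/mK

0.904 W/mK


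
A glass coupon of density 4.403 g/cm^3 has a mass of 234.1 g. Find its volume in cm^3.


Rearrange rho = m / V:
  V = m / rho
  V = 234.1 / 4.403 = 53.168 cm^3

53.168 cm^3


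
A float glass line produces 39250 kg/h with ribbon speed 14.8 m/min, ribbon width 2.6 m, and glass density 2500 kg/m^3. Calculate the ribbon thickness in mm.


Ribbon cross-section from mass balance:
  Volume rate = throughput / density = 39250 / 2500 = 15.7 m^3/h
  thickness = volume rate / (speed * 60 * width), i.e.
  thickness = throughput / (60 * speed * width * density) * 1000
  thickness = 39250 / (60 * 14.8 * 2.6 * 2500) * 1000 = 6.8 mm

6.8 mm


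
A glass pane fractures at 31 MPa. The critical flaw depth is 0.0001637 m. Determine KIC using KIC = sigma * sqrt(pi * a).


Fracture toughness: KIC = sigma * sqrt(pi * a)
  pi * a = pi * 0.0001637 = 0.000514279
  sqrt(pi * a) = 0.022678
  KIC = 31 * 0.022678 = 0.703 MPa*sqrt(m)

0.703 MPa*sqrt(m)


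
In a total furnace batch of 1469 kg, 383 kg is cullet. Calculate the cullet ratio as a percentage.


Cullet ratio = (cullet mass / total batch mass) * 100
  Ratio = 383 / 1469 * 100 = 26.07%

26.07%


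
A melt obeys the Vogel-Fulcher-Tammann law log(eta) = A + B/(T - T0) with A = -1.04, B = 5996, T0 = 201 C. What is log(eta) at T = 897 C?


VFT equation: log(eta) = A + B / (T - T0)
  T - T0 = 897 - 201 = 696
  B / (T - T0) = 5996 / 696 = 8.615
  log(eta) = -1.04 + 8.615 = 7.575

7.575


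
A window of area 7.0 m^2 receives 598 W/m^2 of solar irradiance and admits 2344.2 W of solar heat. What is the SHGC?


Rearrange Q = Area * SHGC * Irradiance:
  SHGC = Q / (Area * Irradiance)
  SHGC = 2344.2 / (7.0 * 598) = 0.56

0.56


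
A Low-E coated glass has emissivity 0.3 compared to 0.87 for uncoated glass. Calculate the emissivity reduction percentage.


Percentage reduction = (1 - coated/uncoated) * 100
  Ratio = 0.3 / 0.87 = 0.3448
  Reduction = (1 - 0.3448) * 100 = 65.5%

65.5%


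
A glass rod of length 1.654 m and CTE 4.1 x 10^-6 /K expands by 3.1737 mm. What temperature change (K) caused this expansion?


Rearrange dL = alpha * L0 * dT for dT:
  dT = dL / (alpha * L0)
  dL (m) = 3.1737 / 1000 = 0.0031737
  dT = 0.0031737 / ((4.1 x 10^-6) * 1.654) = 468.0 K

468.0 K


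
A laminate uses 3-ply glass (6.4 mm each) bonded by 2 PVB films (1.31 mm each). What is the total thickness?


Total thickness = glass contribution + PVB contribution
  Glass: 3 * 6.4 = 19.2 mm
  PVB: 2 * 1.31 = 2.62 mm
  Total = 19.2 + 2.62 = 21.82 mm

21.82 mm


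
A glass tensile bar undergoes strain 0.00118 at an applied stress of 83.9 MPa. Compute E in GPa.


Young's modulus: E = stress / strain
  E = 83.9 MPa / 0.00118 = 71101.69 MPa
Convert to GPa: 71101.69 / 1000 = 71.1 GPa

71.1 GPa


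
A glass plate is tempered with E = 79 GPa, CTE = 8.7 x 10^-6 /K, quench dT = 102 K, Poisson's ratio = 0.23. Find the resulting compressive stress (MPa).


Tempering stress: sigma = E * alpha * dT / (1 - nu)
  E (MPa) = 79 * 1000 = 79000
  Numerator = 79000 * (8.7 x 10^-6) * 102 = 70.1046
  Denominator = 1 - 0.23 = 0.77
  sigma = 70.1046 / 0.77 = 91.0 MPa

91.0 MPa


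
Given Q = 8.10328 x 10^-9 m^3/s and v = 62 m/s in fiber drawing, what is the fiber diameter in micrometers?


Cross-sectional area from continuity:
  A = Q / v = 8.10328 x 10^-9 / 62 = 1.306981 x 10^-10 m^2
Diameter from circular cross-section:
  d = sqrt(4A / pi) * 10^6 (m -> um)
  d = sqrt(4 * 1.306981 x 10^-10 / pi) * 10^6 = 12.9 um

12.9 um


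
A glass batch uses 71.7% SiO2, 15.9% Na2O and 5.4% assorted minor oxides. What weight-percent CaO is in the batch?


Pieces sum to 100%:
  CaO = 100 - (SiO2 + Na2O + others)
  CaO = 100 - (71.7 + 15.9 + 5.4) = 7.0%

7.0%


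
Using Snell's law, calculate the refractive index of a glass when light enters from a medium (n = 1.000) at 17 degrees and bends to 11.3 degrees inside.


Apply Snell's law: n1 * sin(theta1) = n2 * sin(theta2)
  n2 = n1 * sin(theta1) / sin(theta2)
  sin(17) = 0.292372
  sin(11.3) = 0.195946
  n2 = 1.000 * 0.292372 / 0.195946 = 1.4921

1.4921


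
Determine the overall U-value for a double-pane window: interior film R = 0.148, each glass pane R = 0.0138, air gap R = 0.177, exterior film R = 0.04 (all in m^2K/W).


Total thermal resistance (series):
  R_total = R_in + R_glass + R_air + R_glass + R_out
  R_total = 0.148 + 0.0138 + 0.177 + 0.0138 + 0.04 = 0.3926 m^2K/W
U-value = 1 / R_total = 1 / 0.3926 = 2.547 W/m^2K

2.547 W/m^2K


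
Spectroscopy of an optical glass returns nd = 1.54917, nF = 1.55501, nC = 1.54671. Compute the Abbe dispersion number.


Abbe number formula: Vd = (nd - 1) / (nF - nC)
  nd - 1 = 1.54917 - 1 = 0.54917
  nF - nC = 1.55501 - 1.54671 = 0.0083
  Vd = 0.54917 / 0.0083 = 66.17

66.17


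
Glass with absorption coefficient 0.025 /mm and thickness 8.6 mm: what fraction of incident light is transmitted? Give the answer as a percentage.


Beer-Lambert law: T = exp(-alpha * thickness)
  exponent = -0.025 * 8.6 = -0.215
  T = exp(-0.215) = 0.8065
  Percentage = 0.8065 * 100 = 80.65%

80.65%


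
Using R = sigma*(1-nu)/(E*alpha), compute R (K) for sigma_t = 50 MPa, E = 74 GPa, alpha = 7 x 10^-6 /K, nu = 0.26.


Thermal shock resistance: R = sigma * (1 - nu) / (E * alpha)
  Numerator = 50 * (1 - 0.26) = 37.0
  Denominator = 74 * 1000 * (7 x 10^-6) = 0.518
  R = 37.0 / 0.518 = 71.4 K

71.4 K


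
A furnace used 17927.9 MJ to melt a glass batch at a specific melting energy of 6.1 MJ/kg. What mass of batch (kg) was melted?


Rearrange E = m * s for m:
  m = E / s
  m = 17927.9 / 6.1 = 2939.0 kg

2939.0 kg


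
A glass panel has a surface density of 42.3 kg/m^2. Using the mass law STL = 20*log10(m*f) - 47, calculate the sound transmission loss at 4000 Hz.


Mass law: STL = 20 * log10(m * f) - 47
  m * f = 42.3 * 4000 = 169200
  log10(169200) = 5.2284
  STL = 20 * 5.2284 - 47 = 104.568 - 47 = 57.6 dB

57.6 dB


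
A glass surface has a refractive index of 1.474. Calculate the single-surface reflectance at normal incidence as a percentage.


Fresnel reflectance at normal incidence:
  R = ((n - 1)/(n + 1))^2
  (n - 1)/(n + 1) = (1.474 - 1)/(1.474 + 1) = 0.191593
  R = 0.191593^2 = 0.0367079
  R(%) = 0.0367079 * 100 = 3.671%

3.671%


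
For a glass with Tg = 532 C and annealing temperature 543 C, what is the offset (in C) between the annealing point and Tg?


Offset = T_anneal - Tg:
  offset = 543 - 532 = 11 C

11 C


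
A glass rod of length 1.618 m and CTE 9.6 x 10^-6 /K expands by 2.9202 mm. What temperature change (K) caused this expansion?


Rearrange dL = alpha * L0 * dT for dT:
  dT = dL / (alpha * L0)
  dL (m) = 2.9202 / 1000 = 0.0029202
  dT = 0.0029202 / ((9.6 x 10^-6) * 1.618) = 188.0 K

188.0 K


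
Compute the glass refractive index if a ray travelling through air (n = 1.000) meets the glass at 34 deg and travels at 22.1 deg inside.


Apply Snell's law: n1 * sin(theta1) = n2 * sin(theta2)
  n2 = n1 * sin(theta1) / sin(theta2)
  sin(34) = 0.559193
  sin(22.1) = 0.376224
  n2 = 1.000 * 0.559193 / 0.376224 = 1.4863

1.4863


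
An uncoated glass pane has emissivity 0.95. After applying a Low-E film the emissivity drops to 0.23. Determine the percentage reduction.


Percentage reduction = (1 - coated/uncoated) * 100
  Ratio = 0.23 / 0.95 = 0.2421
  Reduction = (1 - 0.2421) * 100 = 75.8%

75.8%


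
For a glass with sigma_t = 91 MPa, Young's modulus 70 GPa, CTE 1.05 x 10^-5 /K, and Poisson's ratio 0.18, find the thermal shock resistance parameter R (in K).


Thermal shock resistance: R = sigma * (1 - nu) / (E * alpha)
  Numerator = 91 * (1 - 0.18) = 74.62
  Denominator = 70 * 1000 * (1.05 x 10^-5) = 0.735
  R = 74.62 / 0.735 = 101.5 K

101.5 K


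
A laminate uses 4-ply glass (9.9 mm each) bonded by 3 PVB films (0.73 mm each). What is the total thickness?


Total thickness = glass contribution + PVB contribution
  Glass: 4 * 9.9 = 39.6 mm
  PVB: 3 * 0.73 = 2.19 mm
  Total = 39.6 + 2.19 = 41.79 mm

41.79 mm


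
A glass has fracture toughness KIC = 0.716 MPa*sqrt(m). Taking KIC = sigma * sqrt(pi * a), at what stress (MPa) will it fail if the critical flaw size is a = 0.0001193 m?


Rearrange KIC = sigma * sqrt(pi * a):
  sigma = KIC / sqrt(pi * a)
  sqrt(pi * 0.0001193) = 0.01936
  sigma = 0.716 / 0.01936 = 36.98 MPa

36.98 MPa


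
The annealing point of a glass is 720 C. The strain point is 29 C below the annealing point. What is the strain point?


Strain point = annealing point - difference:
  T_strain = 720 - 29 = 691 C

691 C


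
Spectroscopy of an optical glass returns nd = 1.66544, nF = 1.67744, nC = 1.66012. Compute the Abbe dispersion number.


Abbe number formula: Vd = (nd - 1) / (nF - nC)
  nd - 1 = 1.66544 - 1 = 0.66544
  nF - nC = 1.67744 - 1.66012 = 0.01732
  Vd = 0.66544 / 0.01732 = 38.42

38.42


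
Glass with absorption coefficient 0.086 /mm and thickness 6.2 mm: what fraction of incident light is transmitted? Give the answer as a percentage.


Beer-Lambert law: T = exp(-alpha * thickness)
  exponent = -0.086 * 6.2 = -0.5332
  T = exp(-0.5332) = 0.5867
  Percentage = 0.5867 * 100 = 58.67%

58.67%


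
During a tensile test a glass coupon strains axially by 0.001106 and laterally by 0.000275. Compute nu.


Poisson's ratio: nu = lateral strain / axial strain
  nu = 0.000275 / 0.001106 = 0.2486

0.2486


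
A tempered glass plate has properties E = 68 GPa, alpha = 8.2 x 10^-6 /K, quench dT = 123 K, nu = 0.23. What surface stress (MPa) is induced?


Tempering stress: sigma = E * alpha * dT / (1 - nu)
  E (MPa) = 68 * 1000 = 68000
  Numerator = 68000 * (8.2 x 10^-6) * 123 = 68.5848
  Denominator = 1 - 0.23 = 0.77
  sigma = 68.5848 / 0.77 = 89.1 MPa

89.1 MPa


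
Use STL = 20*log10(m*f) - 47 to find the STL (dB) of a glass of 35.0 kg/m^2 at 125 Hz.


Mass law: STL = 20 * log10(m * f) - 47
  m * f = 35.0 * 125 = 4375
  log10(4375) = 3.64098
  STL = 20 * 3.64098 - 47 = 72.8196 - 47 = 25.8 dB

25.8 dB


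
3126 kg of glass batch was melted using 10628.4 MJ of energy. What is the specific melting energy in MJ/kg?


Rearrange E = m * s for s:
  s = E / m
  s = 10628.4 / 3126 = 3.4 MJ/kg

3.4 MJ/kg


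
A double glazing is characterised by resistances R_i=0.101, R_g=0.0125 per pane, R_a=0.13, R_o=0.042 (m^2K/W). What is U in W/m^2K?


Total thermal resistance (series):
  R_total = R_in + R_glass + R_air + R_glass + R_out
  R_total = 0.101 + 0.0125 + 0.13 + 0.0125 + 0.042 = 0.298 m^2K/W
U-value = 1 / R_total = 1 / 0.298 = 3.356 W/m^2K

3.356 W/m^2K


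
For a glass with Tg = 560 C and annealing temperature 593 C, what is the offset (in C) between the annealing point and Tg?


Offset = T_anneal - Tg:
  offset = 593 - 560 = 33 C

33 C


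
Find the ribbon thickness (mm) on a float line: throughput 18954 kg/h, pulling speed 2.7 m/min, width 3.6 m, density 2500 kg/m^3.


Ribbon cross-section from mass balance:
  Volume rate = throughput / density = 18954 / 2500 = 7.5816 m^3/h
  thickness = volume rate / (speed * 60 * width), i.e.
  thickness = throughput / (60 * speed * width * density) * 1000
  thickness = 18954 / (60 * 2.7 * 3.6 * 2500) * 1000 = 13.0 mm

13.0 mm


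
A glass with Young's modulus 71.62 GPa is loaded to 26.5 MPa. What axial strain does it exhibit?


Rearrange E = sigma / epsilon:
  epsilon = sigma / E
  E (MPa) = 71.62 * 1000 = 71620
  epsilon = 26.5 / 71620 = 0.00037

0.00037


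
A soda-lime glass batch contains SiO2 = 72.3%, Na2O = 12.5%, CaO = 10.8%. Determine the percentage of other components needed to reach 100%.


Sum the three major oxides:
  SiO2 + Na2O + CaO = 72.3 + 12.5 + 10.8 = 95.6%
Subtract from 100%:
  Others = 100 - 95.6 = 4.4%

4.4%


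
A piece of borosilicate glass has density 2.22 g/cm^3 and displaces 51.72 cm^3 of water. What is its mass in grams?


Rearrange rho = m / V:
  m = rho * V
  m = 2.22 * 51.72 = 114.818 g

114.818 g


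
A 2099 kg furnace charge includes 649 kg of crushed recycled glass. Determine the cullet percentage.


Cullet ratio = (cullet mass / total batch mass) * 100
  Ratio = 649 / 2099 * 100 = 30.92%

30.92%


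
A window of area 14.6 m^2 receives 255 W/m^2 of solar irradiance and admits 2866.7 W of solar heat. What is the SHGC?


Rearrange Q = Area * SHGC * Irradiance:
  SHGC = Q / (Area * Irradiance)
  SHGC = 2866.7 / (14.6 * 255) = 0.77

0.77


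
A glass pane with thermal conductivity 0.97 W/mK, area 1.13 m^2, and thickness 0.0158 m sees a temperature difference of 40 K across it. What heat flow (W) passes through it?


Fourier's law: Q = k * A * dT / t
  Q = 0.97 * 1.13 * 40 / 0.0158
  Q = 43.844 / 0.0158 = 2774.9 W

2774.9 W


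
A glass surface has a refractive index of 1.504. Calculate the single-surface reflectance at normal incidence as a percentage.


Fresnel reflectance at normal incidence:
  R = ((n - 1)/(n + 1))^2
  (n - 1)/(n + 1) = (1.504 - 1)/(1.504 + 1) = 0.201278
  R = 0.201278^2 = 0.0405128
  R(%) = 0.0405128 * 100 = 4.051%

4.051%


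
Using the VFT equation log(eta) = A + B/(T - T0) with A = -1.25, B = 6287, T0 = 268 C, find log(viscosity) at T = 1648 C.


VFT equation: log(eta) = A + B / (T - T0)
  T - T0 = 1648 - 268 = 1380
  B / (T - T0) = 6287 / 1380 = 4.556
  log(eta) = -1.25 + 4.556 = 3.306

3.306


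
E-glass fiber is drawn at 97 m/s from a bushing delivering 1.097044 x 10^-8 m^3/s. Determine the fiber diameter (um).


Cross-sectional area from continuity:
  A = Q / v = 1.097044 x 10^-8 / 97 = 1.130973 x 10^-10 m^2
Diameter from circular cross-section:
  d = sqrt(4A / pi) * 10^6 (m -> um)
  d = sqrt(4 * 1.130973 x 10^-10 / pi) * 10^6 = 12.0 um

12.0 um


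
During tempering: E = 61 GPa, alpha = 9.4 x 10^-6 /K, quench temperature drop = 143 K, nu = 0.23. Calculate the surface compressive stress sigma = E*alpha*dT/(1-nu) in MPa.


Tempering stress: sigma = E * alpha * dT / (1 - nu)
  E (MPa) = 61 * 1000 = 61000
  Numerator = 61000 * (9.4 x 10^-6) * 143 = 81.9962
  Denominator = 1 - 0.23 = 0.77
  sigma = 81.9962 / 0.77 = 106.5 MPa

106.5 MPa


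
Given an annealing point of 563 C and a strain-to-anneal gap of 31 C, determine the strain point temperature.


Strain point = annealing point - difference:
  T_strain = 563 - 31 = 532 C

532 C


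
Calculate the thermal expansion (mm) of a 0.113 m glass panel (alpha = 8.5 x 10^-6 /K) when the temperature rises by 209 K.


Thermal expansion formula: dL = alpha * L0 * dT
  dL = (8.5 x 10^-6) * 0.113 * 209 = 0.00020074 m
Convert to mm: 0.00020074 * 1000 = 0.2007 mm

0.2007 mm


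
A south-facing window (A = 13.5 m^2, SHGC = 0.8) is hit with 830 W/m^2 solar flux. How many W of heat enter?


Solar heat gain: Q = Area * SHGC * Irradiance
  Q = 13.5 * 0.8 * 830 = 8964 W

8964 W


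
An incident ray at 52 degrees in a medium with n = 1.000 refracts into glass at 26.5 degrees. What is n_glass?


Apply Snell's law: n1 * sin(theta1) = n2 * sin(theta2)
  n2 = n1 * sin(theta1) / sin(theta2)
  sin(52) = 0.788011
  sin(26.5) = 0.446198
  n2 = 1.000 * 0.788011 / 0.446198 = 1.7661

1.7661


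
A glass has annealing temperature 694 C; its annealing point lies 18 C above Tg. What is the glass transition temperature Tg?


Rearrange T_anneal = Tg + offset for Tg:
  Tg = T_anneal - offset = 694 - 18 = 676 C

676 C


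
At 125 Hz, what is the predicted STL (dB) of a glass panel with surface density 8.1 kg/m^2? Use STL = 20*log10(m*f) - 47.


Mass law: STL = 20 * log10(m * f) - 47
  m * f = 8.1 * 125 = 1012.5
  log10(1012.5) = 3.0054
  STL = 20 * 3.0054 - 47 = 60.108 - 47 = 13.1 dB

13.1 dB


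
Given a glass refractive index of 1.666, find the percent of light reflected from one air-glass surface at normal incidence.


Fresnel reflectance at normal incidence:
  R = ((n - 1)/(n + 1))^2
  (n - 1)/(n + 1) = (1.666 - 1)/(1.666 + 1) = 0.249812
  R = 0.249812^2 = 0.062406
  R(%) = 0.062406 * 100 = 6.241%

6.241%


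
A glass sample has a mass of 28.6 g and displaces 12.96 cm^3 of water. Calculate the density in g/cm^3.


Use the definition of density:
  rho = mass / volume
  rho = 28.6 / 12.96 = 2.207 g/cm^3

2.207 g/cm^3


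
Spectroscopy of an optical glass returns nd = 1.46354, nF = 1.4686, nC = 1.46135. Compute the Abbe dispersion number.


Abbe number formula: Vd = (nd - 1) / (nF - nC)
  nd - 1 = 1.46354 - 1 = 0.46354
  nF - nC = 1.4686 - 1.46135 = 0.00725
  Vd = 0.46354 / 0.00725 = 63.94

63.94


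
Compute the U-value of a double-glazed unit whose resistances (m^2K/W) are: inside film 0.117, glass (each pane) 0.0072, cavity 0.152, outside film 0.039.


Total thermal resistance (series):
  R_total = R_in + R_glass + R_air + R_glass + R_out
  R_total = 0.117 + 0.0072 + 0.152 + 0.0072 + 0.039 = 0.3224 m^2K/W
U-value = 1 / R_total = 1 / 0.3224 = 3.102 W/m^2K

3.102 W/m^2K


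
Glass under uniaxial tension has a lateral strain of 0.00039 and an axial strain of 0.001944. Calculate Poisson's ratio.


Poisson's ratio: nu = lateral strain / axial strain
  nu = 0.00039 / 0.001944 = 0.2006

0.2006


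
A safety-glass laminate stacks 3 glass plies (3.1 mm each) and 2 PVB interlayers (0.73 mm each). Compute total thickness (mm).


Total thickness = glass contribution + PVB contribution
  Glass: 3 * 3.1 = 9.3 mm
  PVB: 2 * 0.73 = 1.46 mm
  Total = 9.3 + 1.46 = 10.76 mm

10.76 mm


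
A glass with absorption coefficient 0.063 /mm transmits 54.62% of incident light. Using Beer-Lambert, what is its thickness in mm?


Rearrange T = exp(-alpha * thickness):
  thickness = -ln(T) / alpha
  T = 54.62/100 = 0.5462
  ln(T) = -0.60477
  -ln(T) = 0.60477
  thickness = 0.60477 / 0.063 = 9.6 mm

9.6 mm


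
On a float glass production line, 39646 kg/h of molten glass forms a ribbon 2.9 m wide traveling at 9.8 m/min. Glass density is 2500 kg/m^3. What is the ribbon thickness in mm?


Ribbon cross-section from mass balance:
  Volume rate = throughput / density = 39646 / 2500 = 15.8584 m^3/h
  thickness = volume rate / (speed * 60 * width), i.e.
  thickness = throughput / (60 * speed * width * density) * 1000
  thickness = 39646 / (60 * 9.8 * 2.9 * 2500) * 1000 = 9.3 mm

9.3 mm


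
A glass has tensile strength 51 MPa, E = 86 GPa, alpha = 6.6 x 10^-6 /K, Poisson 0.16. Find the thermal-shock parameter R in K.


Thermal shock resistance: R = sigma * (1 - nu) / (E * alpha)
  Numerator = 51 * (1 - 0.16) = 42.84
  Denominator = 86 * 1000 * (6.6 x 10^-6) = 0.5676
  R = 42.84 / 0.5676 = 75.5 K

75.5 K


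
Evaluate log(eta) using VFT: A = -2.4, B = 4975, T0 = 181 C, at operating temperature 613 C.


VFT equation: log(eta) = A + B / (T - T0)
  T - T0 = 613 - 181 = 432
  B / (T - T0) = 4975 / 432 = 11.516
  log(eta) = -2.4 + 11.516 = 9.116

9.116


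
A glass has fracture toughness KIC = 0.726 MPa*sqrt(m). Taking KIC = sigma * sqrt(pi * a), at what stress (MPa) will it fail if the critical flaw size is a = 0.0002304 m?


Rearrange KIC = sigma * sqrt(pi * a):
  sigma = KIC / sqrt(pi * a)
  sqrt(pi * 0.0002304) = 0.026904
  sigma = 0.726 / 0.026904 = 26.98 MPa

26.98 MPa


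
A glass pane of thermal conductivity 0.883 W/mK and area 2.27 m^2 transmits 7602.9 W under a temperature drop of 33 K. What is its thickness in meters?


Fourier's law: t = k * A * dT / Q
  t = 0.883 * 2.27 * 33 / 7602.9
  t = 66.14553 / 7602.9 = 0.0087 m

0.0087 m


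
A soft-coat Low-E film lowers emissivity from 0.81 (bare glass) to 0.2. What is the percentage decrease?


Percentage reduction = (1 - coated/uncoated) * 100
  Ratio = 0.2 / 0.81 = 0.2469
  Reduction = (1 - 0.2469) * 100 = 75.3%

75.3%


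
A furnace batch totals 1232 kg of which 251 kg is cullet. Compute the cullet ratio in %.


Cullet ratio = (cullet mass / total batch mass) * 100
  Ratio = 251 / 1232 * 100 = 20.37%

20.37%


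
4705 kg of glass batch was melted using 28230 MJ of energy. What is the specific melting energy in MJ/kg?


Rearrange E = m * s for s:
  s = E / m
  s = 28230 / 4705 = 6.0 MJ/kg

6.0 MJ/kg


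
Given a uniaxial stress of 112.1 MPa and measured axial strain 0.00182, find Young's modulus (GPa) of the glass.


Young's modulus: E = stress / strain
  E = 112.1 MPa / 0.00182 = 61593.41 MPa
Convert to GPa: 61593.41 / 1000 = 61.59 GPa

61.59 GPa


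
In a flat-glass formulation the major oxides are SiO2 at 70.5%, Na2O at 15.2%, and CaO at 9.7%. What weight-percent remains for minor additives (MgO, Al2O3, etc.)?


Sum the three major oxides:
  SiO2 + Na2O + CaO = 70.5 + 15.2 + 9.7 = 95.4%
Subtract from 100%:
  Others = 100 - 95.4 = 4.6%

4.6%


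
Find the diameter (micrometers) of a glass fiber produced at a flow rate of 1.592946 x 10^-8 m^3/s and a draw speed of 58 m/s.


Cross-sectional area from continuity:
  A = Q / v = 1.592946 x 10^-8 / 58 = 2.746459 x 10^-10 m^2
Diameter from circular cross-section:
  d = sqrt(4A / pi) * 10^6 (m -> um)
  d = sqrt(4 * 2.746459 x 10^-10 / pi) * 10^6 = 18.7 um

18.7 um


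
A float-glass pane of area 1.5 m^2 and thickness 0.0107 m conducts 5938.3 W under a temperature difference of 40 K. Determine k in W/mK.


Fourier's law rearranged: k = Q * t / (A * dT)
  Numerator = 5938.3 * 0.0107 = 63.53981
  Denominator = 1.5 * 40 = 60.0
  k = 63.53981 / 60.0 = 1.059 W/mK

1.059 W/mK


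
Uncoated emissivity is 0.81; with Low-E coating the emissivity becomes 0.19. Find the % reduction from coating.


Percentage reduction = (1 - coated/uncoated) * 100
  Ratio = 0.19 / 0.81 = 0.2346
  Reduction = (1 - 0.2346) * 100 = 76.5%

76.5%


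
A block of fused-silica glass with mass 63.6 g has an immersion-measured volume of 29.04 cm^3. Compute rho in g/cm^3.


Use the definition of density:
  rho = mass / volume
  rho = 63.6 / 29.04 = 2.19 g/cm^3

2.19 g/cm^3


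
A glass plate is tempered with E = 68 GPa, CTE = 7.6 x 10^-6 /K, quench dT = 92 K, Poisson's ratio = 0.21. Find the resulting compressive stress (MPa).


Tempering stress: sigma = E * alpha * dT / (1 - nu)
  E (MPa) = 68 * 1000 = 68000
  Numerator = 68000 * (7.6 x 10^-6) * 92 = 47.5456
  Denominator = 1 - 0.21 = 0.79
  sigma = 47.5456 / 0.79 = 60.2 MPa

60.2 MPa


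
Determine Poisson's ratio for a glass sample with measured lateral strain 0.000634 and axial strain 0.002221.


Poisson's ratio: nu = lateral strain / axial strain
  nu = 0.000634 / 0.002221 = 0.2855

0.2855


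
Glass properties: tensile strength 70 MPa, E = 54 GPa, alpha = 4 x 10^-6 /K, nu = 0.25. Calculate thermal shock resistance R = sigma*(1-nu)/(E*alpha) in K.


Thermal shock resistance: R = sigma * (1 - nu) / (E * alpha)
  Numerator = 70 * (1 - 0.25) = 52.5
  Denominator = 54 * 1000 * (4 x 10^-6) = 0.216
  R = 52.5 / 0.216 = 243.1 K

243.1 K


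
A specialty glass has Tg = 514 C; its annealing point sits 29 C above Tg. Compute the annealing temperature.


The annealing temperature is Tg plus the offset:
  T_anneal = 514 + 29 = 543 C

543 C


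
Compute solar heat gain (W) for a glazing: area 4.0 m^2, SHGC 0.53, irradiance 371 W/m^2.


Solar heat gain: Q = Area * SHGC * Irradiance
  Q = 4.0 * 0.53 * 371 = 786.5 W

786.5 W


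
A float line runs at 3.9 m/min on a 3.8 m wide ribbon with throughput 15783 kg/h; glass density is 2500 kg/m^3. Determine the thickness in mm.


Ribbon cross-section from mass balance:
  Volume rate = throughput / density = 15783 / 2500 = 6.3132 m^3/h
  thickness = volume rate / (speed * 60 * width), i.e.
  thickness = throughput / (60 * speed * width * density) * 1000
  thickness = 15783 / (60 * 3.9 * 3.8 * 2500) * 1000 = 7.1 mm

7.1 mm


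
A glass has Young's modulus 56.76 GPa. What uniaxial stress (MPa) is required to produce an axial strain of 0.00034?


Rearrange E = sigma / epsilon:
  sigma = E * epsilon
  E (MPa) = 56.76 * 1000 = 56760
  sigma = 56760 * 0.00034 = 19.3 MPa

19.3 MPa


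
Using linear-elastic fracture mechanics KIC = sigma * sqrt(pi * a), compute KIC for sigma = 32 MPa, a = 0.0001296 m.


Fracture toughness: KIC = sigma * sqrt(pi * a)
  pi * a = pi * 0.0001296 = 0.00040715
  sqrt(pi * a) = 0.020178
  KIC = 32 * 0.020178 = 0.646 MPa*sqrt(m)

0.646 MPa*sqrt(m)


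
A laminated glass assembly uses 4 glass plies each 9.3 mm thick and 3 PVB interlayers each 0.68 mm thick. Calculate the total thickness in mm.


Total thickness = glass contribution + PVB contribution
  Glass: 4 * 9.3 = 37.2 mm
  PVB: 3 * 0.68 = 2.04 mm
  Total = 37.2 + 2.04 = 39.24 mm

39.24 mm


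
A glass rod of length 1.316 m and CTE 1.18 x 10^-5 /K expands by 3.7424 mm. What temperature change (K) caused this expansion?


Rearrange dL = alpha * L0 * dT for dT:
  dT = dL / (alpha * L0)
  dL (m) = 3.7424 / 1000 = 0.0037424
  dT = 0.0037424 / ((1.18 x 10^-5) * 1.316) = 241.0 K

241.0 K


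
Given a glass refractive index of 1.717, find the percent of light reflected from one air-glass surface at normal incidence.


Fresnel reflectance at normal incidence:
  R = ((n - 1)/(n + 1))^2
  (n - 1)/(n + 1) = (1.717 - 1)/(1.717 + 1) = 0.263894
  R = 0.263894^2 = 0.06964
  R(%) = 0.06964 * 100 = 6.964%

6.964%


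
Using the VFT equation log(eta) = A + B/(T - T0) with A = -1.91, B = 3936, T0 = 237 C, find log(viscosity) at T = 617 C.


VFT equation: log(eta) = A + B / (T - T0)
  T - T0 = 617 - 237 = 380
  B / (T - T0) = 3936 / 380 = 10.358
  log(eta) = -1.91 + 10.358 = 8.448

8.448


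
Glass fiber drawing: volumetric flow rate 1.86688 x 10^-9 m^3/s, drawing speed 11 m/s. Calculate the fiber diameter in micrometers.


Cross-sectional area from continuity:
  A = Q / v = 1.86688 x 10^-9 / 11 = 1.697164 x 10^-10 m^2
Diameter from circular cross-section:
  d = sqrt(4A / pi) * 10^6 (m -> um)
  d = sqrt(4 * 1.697164 x 10^-10 / pi) * 10^6 = 14.7 um

14.7 um


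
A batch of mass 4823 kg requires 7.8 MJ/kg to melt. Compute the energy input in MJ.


Total energy = mass * specific energy
  E = 4823 * 7.8 = 37619.4 MJ

37619.4 MJ


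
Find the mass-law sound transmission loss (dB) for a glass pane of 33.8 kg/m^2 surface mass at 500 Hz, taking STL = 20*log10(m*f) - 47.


Mass law: STL = 20 * log10(m * f) - 47
  m * f = 33.8 * 500 = 16900
  log10(16900) = 4.22789
  STL = 20 * 4.22789 - 47 = 84.5578 - 47 = 37.6 dB

37.6 dB


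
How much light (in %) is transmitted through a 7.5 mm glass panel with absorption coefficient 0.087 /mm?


Beer-Lambert law: T = exp(-alpha * thickness)
  exponent = -0.087 * 7.5 = -0.6525
  T = exp(-0.6525) = 0.5207
  Percentage = 0.5207 * 100 = 52.07%

52.07%


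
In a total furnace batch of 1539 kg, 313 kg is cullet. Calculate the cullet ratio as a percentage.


Cullet ratio = (cullet mass / total batch mass) * 100
  Ratio = 313 / 1539 * 100 = 20.34%

20.34%


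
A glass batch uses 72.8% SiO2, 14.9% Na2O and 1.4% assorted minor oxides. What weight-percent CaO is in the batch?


Pieces sum to 100%:
  CaO = 100 - (SiO2 + Na2O + others)
  CaO = 100 - (72.8 + 14.9 + 1.4) = 10.9%

10.9%


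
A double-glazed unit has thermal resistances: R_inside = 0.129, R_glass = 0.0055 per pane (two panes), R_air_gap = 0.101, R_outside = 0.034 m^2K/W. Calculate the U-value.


Total thermal resistance (series):
  R_total = R_in + R_glass + R_air + R_glass + R_out
  R_total = 0.129 + 0.0055 + 0.101 + 0.0055 + 0.034 = 0.275 m^2K/W
U-value = 1 / R_total = 1 / 0.275 = 3.636 W/m^2K

3.636 W/m^2K


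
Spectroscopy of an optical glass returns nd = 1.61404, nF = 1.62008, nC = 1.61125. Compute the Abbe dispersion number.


Abbe number formula: Vd = (nd - 1) / (nF - nC)
  nd - 1 = 1.61404 - 1 = 0.61404
  nF - nC = 1.62008 - 1.61125 = 0.00883
  Vd = 0.61404 / 0.00883 = 69.54

69.54


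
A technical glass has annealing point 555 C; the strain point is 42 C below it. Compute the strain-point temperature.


Strain point = annealing point - difference:
  T_strain = 555 - 42 = 513 C

513 C


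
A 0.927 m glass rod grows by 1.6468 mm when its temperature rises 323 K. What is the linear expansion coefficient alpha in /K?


Rearrange dL = alpha * L0 * dT for alpha:
  alpha = dL / (L0 * dT)
  alpha = (1.6468 / 1000) / (0.927 * 323) = 0.0000055 /K = 5.5 x 10^-6 /K

5.5 x 10^-6 /K


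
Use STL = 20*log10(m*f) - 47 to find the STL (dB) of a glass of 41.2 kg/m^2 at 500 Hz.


Mass law: STL = 20 * log10(m * f) - 47
  m * f = 41.2 * 500 = 20600
  log10(20600) = 4.31387
  STL = 20 * 4.31387 - 47 = 86.2774 - 47 = 39.3 dB

39.3 dB


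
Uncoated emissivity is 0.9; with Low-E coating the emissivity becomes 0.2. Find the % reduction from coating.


Percentage reduction = (1 - coated/uncoated) * 100
  Ratio = 0.2 / 0.9 = 0.2222
  Reduction = (1 - 0.2222) * 100 = 77.8%

77.8%


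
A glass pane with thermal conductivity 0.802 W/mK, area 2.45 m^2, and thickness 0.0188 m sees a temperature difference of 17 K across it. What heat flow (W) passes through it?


Fourier's law: Q = k * A * dT / t
  Q = 0.802 * 2.45 * 17 / 0.0188
  Q = 33.4033 / 0.0188 = 1776.8 W

1776.8 W


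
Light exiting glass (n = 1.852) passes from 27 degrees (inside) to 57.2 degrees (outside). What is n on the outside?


Apply Snell's law: n1 * sin(theta1) = n2 * sin(theta2)
  n2 = n1 * sin(theta1) / sin(theta2)
  sin(27) = 0.45399
  sin(57.2) = 0.840567
  n2 = 1.852 * 0.45399 / 0.840567 = 1.0003

1.0003


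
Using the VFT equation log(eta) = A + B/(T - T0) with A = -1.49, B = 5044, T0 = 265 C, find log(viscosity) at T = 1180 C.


VFT equation: log(eta) = A + B / (T - T0)
  T - T0 = 1180 - 265 = 915
  B / (T - T0) = 5044 / 915 = 5.513
  log(eta) = -1.49 + 5.513 = 4.023

4.023


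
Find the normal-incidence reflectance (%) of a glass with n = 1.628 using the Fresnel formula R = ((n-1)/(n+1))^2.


Fresnel reflectance at normal incidence:
  R = ((n - 1)/(n + 1))^2
  (n - 1)/(n + 1) = (1.628 - 1)/(1.628 + 1) = 0.238965
  R = 0.238965^2 = 0.0571043
  R(%) = 0.0571043 * 100 = 5.71%

5.71%


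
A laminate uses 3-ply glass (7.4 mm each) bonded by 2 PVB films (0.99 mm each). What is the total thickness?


Total thickness = glass contribution + PVB contribution
  Glass: 3 * 7.4 = 22.2 mm
  PVB: 2 * 0.99 = 1.98 mm
  Total = 22.2 + 1.98 = 24.18 mm

24.18 mm


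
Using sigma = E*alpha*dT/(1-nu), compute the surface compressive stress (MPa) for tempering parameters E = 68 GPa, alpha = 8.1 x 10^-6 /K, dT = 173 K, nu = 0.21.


Tempering stress: sigma = E * alpha * dT / (1 - nu)
  E (MPa) = 68 * 1000 = 68000
  Numerator = 68000 * (8.1 x 10^-6) * 173 = 95.2884
  Denominator = 1 - 0.21 = 0.79
  sigma = 95.2884 / 0.79 = 120.6 MPa

120.6 MPa


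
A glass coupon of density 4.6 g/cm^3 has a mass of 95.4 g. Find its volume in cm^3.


Rearrange rho = m / V:
  V = m / rho
  V = 95.4 / 4.6 = 20.739 cm^3

20.739 cm^3


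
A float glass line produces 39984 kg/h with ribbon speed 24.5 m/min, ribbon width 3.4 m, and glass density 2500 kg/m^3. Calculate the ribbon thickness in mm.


Ribbon cross-section from mass balance:
  Volume rate = throughput / density = 39984 / 2500 = 15.9936 m^3/h
  thickness = volume rate / (speed * 60 * width), i.e.
  thickness = throughput / (60 * speed * width * density) * 1000
  thickness = 39984 / (60 * 24.5 * 3.4 * 2500) * 1000 = 3.2 mm

3.2 mm


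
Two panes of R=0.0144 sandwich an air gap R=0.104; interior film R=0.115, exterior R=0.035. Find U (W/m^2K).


Total thermal resistance (series):
  R_total = R_in + R_glass + R_air + R_glass + R_out
  R_total = 0.115 + 0.0144 + 0.104 + 0.0144 + 0.035 = 0.2828 m^2K/W
U-value = 1 / R_total = 1 / 0.2828 = 3.536 W/m^2K

3.536 W/m^2K


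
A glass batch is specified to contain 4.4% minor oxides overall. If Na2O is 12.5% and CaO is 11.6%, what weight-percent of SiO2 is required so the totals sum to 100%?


Known pieces sum to 100%:
  SiO2 = 100 - (others + Na2O + CaO)
  SiO2 = 100 - (4.4 + 12.5 + 11.6) = 71.5%

71.5%


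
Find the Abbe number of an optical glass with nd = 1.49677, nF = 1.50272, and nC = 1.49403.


Abbe number formula: Vd = (nd - 1) / (nF - nC)
  nd - 1 = 1.49677 - 1 = 0.49677
  nF - nC = 1.50272 - 1.49403 = 0.00869
  Vd = 0.49677 / 0.00869 = 57.17

57.17


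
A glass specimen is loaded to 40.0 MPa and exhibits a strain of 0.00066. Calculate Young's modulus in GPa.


Young's modulus: E = stress / strain
  E = 40.0 MPa / 0.00066 = 60606.06 MPa
Convert to GPa: 60606.06 / 1000 = 60.61 GPa

60.61 GPa
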